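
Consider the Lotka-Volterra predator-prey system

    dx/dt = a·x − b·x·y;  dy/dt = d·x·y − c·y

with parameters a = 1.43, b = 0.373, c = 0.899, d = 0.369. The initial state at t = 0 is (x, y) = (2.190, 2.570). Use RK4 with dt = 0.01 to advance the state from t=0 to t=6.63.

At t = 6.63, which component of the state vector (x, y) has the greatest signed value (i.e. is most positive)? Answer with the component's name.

largest component: x

t=0.000: state=(2.190, 2.570)
step 1 (dt=0.01): k1=(1.032, -0.234), k2=(1.036, -0.229), k3=(1.036, -0.229), k4=(1.039, -0.224); state += dt/6·(k1+2k2+2k3+k4)
t=0.010: state=(2.200, 2.568)
t=0.020: state=(2.211, 2.566)
t=0.030: state=(2.221, 2.563)
continuing one RK4 step at a time; state shown every 25 steps (Δt=0.25):
t=0.250: state=(2.468, 2.544)
t=0.500: state=(2.780, 2.588)
t=0.750: state=(3.106, 2.712)
t=1.000: state=(3.417, 2.927)
t=1.250: state=(3.667, 3.243)
t=1.500: state=(3.803, 3.660)
t=1.750: state=(3.779, 4.153)
t=2.000: state=(3.581, 4.663)
t=2.250: state=(3.244, 5.107)
t=2.500: state=(2.837, 5.401)
t=2.750: state=(2.437, 5.500)
t=3.000: state=(2.092, 5.411)
t=3.250: state=(1.824, 5.174)
t=3.500: state=(1.634, 4.844)
t=3.750: state=(1.513, 4.471)
t=4.000: state=(1.451, 4.093)
t=4.250: state=(1.440, 3.734)
t=4.500: state=(1.477, 3.411)
t=4.750: state=(1.557, 3.132)
t=5.000: state=(1.680, 2.904)
t=5.250: state=(1.848, 2.728)
t=5.500: state=(2.061, 2.609)
t=5.750: state=(2.319, 2.549)
t=6.000: state=(2.614, 2.556)
t=6.250: state=(2.936, 2.636)
t=6.500: state=(3.260, 2.803)
t=6.630: state=(3.417, 2.927)
compare at T: x=3.417, y=2.927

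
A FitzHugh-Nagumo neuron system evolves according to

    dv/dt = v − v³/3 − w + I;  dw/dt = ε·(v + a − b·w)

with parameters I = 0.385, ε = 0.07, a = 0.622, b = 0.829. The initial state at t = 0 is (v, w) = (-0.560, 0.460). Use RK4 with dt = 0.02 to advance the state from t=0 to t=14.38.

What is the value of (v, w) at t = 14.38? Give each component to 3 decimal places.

t=0.000: state=(-0.560, 0.460)
step 1 (dt=0.02): k1=(-0.576, -0.022), k2=(-0.580, -0.023), k3=(-0.580, -0.023), k4=(-0.584, -0.023); state += dt/6·(k1+2k2+2k3+k4)
t=0.020: state=(-0.572, 0.460)
t=0.040: state=(-0.583, 0.459)
t=0.060: state=(-0.595, 0.459)
continuing one RK4 step at a time; state shown every 25 steps (Δt=0.5):
t=0.500: state=(-0.888, 0.444)
t=1.000: state=(-1.236, 0.415)
t=1.500: state=(-1.493, 0.378)
t=2.000: state=(-1.620, 0.334)
t=2.500: state=(-1.663, 0.289)
t=3.000: state=(-1.666, 0.245)
t=3.500: state=(-1.653, 0.202)
t=4.000: state=(-1.633, 0.161)
t=4.500: state=(-1.611, 0.122)
t=5.000: state=(-1.588, 0.085)
t=5.500: state=(-1.564, 0.050)
t=6.000: state=(-1.541, 0.016)
t=6.500: state=(-1.517, -0.016)
t=7.000: state=(-1.493, -0.046)
t=7.500: state=(-1.470, -0.074)
t=8.000: state=(-1.446, -0.101)
t=8.500: state=(-1.422, -0.126)
t=9.000: state=(-1.398, -0.149)
t=9.500: state=(-1.375, -0.172)
t=10.000: state=(-1.351, -0.192)
t=10.500: state=(-1.327, -0.211)
t=11.000: state=(-1.303, -0.229)
t=11.500: state=(-1.278, -0.246)
t=12.000: state=(-1.254, -0.261)
t=12.500: state=(-1.229, -0.275)
t=13.000: state=(-1.204, -0.288)
t=13.500: state=(-1.179, -0.299)
t=14.000: state=(-1.153, -0.309)
t=14.380: state=(-1.133, -0.316)

(v, w) = (-1.133, -0.316)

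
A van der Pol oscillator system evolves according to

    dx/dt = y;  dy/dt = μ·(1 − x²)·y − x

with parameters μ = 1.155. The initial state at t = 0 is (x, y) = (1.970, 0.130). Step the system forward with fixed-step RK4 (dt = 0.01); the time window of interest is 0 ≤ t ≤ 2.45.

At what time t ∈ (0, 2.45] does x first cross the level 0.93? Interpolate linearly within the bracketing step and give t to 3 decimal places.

t=0.000: state=(1.970, 0.130)
step 1 (dt=0.01): k1=(0.130, -2.403), k2=(0.118, -2.364), k3=(0.118, -2.364), k4=(0.106, -2.326); state += dt/6·(k1+2k2+2k3+k4)
t=0.010: state=(1.971, 0.106)
t=0.020: state=(1.972, 0.083)
t=0.030: state=(1.973, 0.061)
continuing one RK4 step at a time; state shown every 10 steps (Δt=0.1):
t=0.100: state=(1.972, -0.075)
t=0.200: state=(1.957, -0.221)
t=0.300: state=(1.929, -0.327)
t=0.400: state=(1.893, -0.405)
t=0.500: state=(1.849, -0.466)
t=0.600: state=(1.800, -0.516)
t=0.700: state=(1.746, -0.560)
t=0.800: state=(1.688, -0.601)
t=0.900: state=(1.626, -0.642)
t=1.000: state=(1.559, -0.684)
t=1.100: state=(1.489, -0.728)
t=1.200: state=(1.414, -0.777)
t=1.300: state=(1.333, -0.832)
t=1.400: state=(1.247, -0.895)
t=1.500: state=(1.154, -0.968)
t=1.600: state=(1.053, -1.053)
t=1.700: state=(0.943, -1.153)
t=1.710: state=(0.931, -1.164)
next step: t=1.720: state=(0.919, -1.175) — x has crossed 0.93
linear interpolation between t=1.710 (0.93113) and t=1.720 (0.91943) → t≈1.711

t = 1.711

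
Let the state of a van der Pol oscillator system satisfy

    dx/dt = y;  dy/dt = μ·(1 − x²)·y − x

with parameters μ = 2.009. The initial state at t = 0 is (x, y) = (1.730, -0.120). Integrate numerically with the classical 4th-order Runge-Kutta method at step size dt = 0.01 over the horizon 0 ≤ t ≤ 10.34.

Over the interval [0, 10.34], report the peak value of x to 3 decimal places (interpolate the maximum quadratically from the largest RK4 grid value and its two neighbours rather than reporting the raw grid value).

t=0.000: state=(1.730, -0.120)
step 1 (dt=0.01): k1=(-0.120, -1.250), k2=(-0.126, -1.224), k3=(-0.126, -1.225), k4=(-0.132, -1.200); state += dt/6·(k1+2k2+2k3+k4)
t=0.010: state=(1.729, -0.132)
t=0.020: state=(1.727, -0.144)
t=0.030: state=(1.726, -0.155)
continuing one RK4 step at a time; state shown every 50 steps (Δt=0.5):
t=0.500: state=(1.577, -0.420)
t=1.000: state=(1.327, -0.590)
t=1.500: state=(0.960, -0.933)
t=2.000: state=(0.271, -2.068)
t=2.500: state=(-1.318, -3.493)
t=3.000: state=(-2.019, -0.008)
t=3.500: state=(-1.906, 0.328)
t=4.000: state=(-1.724, 0.398)
t=4.500: state=(-1.503, 0.494)
t=5.000: state=(-1.215, 0.683)
t=5.500: state=(-0.771, 1.187)
t=6.000: state=(0.181, 2.973)
t=6.500: state=(1.805, 1.779)
t=7.000: state=(1.997, -0.218)
t=7.500: state=(1.844, -0.354)
t=8.000: state=(1.650, -0.427)
t=8.500: state=(1.410, -0.546)
t=9.000: state=(1.082, -0.804)
t=9.500: state=(0.524, -1.591)
t=10.000: state=(-0.799, -3.792)
t=10.340: state=(-1.839, -1.586)
largest grid value and its neighbours: x(6.810)=2.01980, x(6.820)=2.01995, x(6.830)=2.01989
parabola through these three points peaks at t≈6.822 with x≈2.01995

max x = 2.020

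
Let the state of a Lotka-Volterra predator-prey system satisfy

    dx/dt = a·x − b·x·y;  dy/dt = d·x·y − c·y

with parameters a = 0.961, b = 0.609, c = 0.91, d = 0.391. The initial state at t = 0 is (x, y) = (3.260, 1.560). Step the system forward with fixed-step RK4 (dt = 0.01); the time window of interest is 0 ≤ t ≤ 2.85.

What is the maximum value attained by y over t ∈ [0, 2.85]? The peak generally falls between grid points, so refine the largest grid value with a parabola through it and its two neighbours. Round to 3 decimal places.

t=0.000: state=(3.260, 1.560)
step 1 (dt=0.01): k1=(0.036, 0.569), k2=(0.030, 0.570), k3=(0.030, 0.570), k4=(0.024, 0.571); state += dt/6·(k1+2k2+2k3+k4)
t=0.010: state=(3.260, 1.566)
t=0.020: state=(3.260, 1.571)
t=0.030: state=(3.261, 1.577)
continuing one RK4 step at a time; state shown every 10 steps (Δt=0.1):
t=0.100: state=(3.258, 1.618)
t=0.200: state=(3.244, 1.677)
t=0.300: state=(3.219, 1.738)
t=0.400: state=(3.182, 1.798)
t=0.500: state=(3.133, 1.858)
t=0.600: state=(3.075, 1.915)
t=0.700: state=(3.008, 1.969)
t=0.800: state=(2.932, 2.019)
t=0.900: state=(2.850, 2.065)
t=1.000: state=(2.764, 2.104)
t=1.100: state=(2.674, 2.136)
t=1.200: state=(2.583, 2.161)
t=1.300: state=(2.491, 2.179)
t=1.400: state=(2.401, 2.189)
t=1.500: state=(2.313, 2.192)
t=1.600: state=(2.228, 2.187)
t=1.700: state=(2.148, 2.175)
t=1.800: state=(2.072, 2.156)
t=1.900: state=(2.002, 2.132)
t=2.000: state=(1.937, 2.102)
t=2.100: state=(1.878, 2.068)
t=2.200: state=(1.825, 2.030)
t=2.300: state=(1.778, 1.989)
t=2.400: state=(1.736, 1.945)
t=2.500: state=(1.700, 1.899)
t=2.600: state=(1.670, 1.852)
t=2.700: state=(1.644, 1.804)
t=2.800: state=(1.624, 1.756)
t=2.850: state=(1.616, 1.731)
largest grid value and its neighbours: y(1.470)=2.19179, y(1.480)=2.19185, y(1.490)=2.19183
parabola through these three points peaks at t≈1.483 with y≈2.19185

max y = 2.192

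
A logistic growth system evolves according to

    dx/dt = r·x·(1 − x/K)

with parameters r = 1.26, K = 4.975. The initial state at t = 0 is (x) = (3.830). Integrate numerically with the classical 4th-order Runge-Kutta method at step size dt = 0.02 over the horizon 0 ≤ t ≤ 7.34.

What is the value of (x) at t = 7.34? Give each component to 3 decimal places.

t=0.000: state=(3.830)
step 1 (dt=0.02): k1=(1.111), k2=(1.103), k3=(1.103), k4=(1.096); state += dt/6·(k1+2k2+2k3+k4)
t=0.020: state=(3.852)
t=0.040: state=(3.874)
t=0.060: state=(3.895)
continuing one RK4 step at a time; state shown every 25 steps (Δt=0.5):
t=0.500: state=(4.292)
t=1.000: state=(4.586)
t=1.500: state=(4.760)
t=2.000: state=(4.858)
t=2.500: state=(4.912)
t=3.000: state=(4.941)
t=3.500: state=(4.957)
t=4.000: state=(4.965)
t=4.500: state=(4.970)
t=5.000: state=(4.972)
t=5.500: state=(4.974)
t=6.000: state=(4.974)
t=6.500: state=(4.975)
t=7.000: state=(4.975)
t=7.340: state=(4.975)

(x) = (4.975)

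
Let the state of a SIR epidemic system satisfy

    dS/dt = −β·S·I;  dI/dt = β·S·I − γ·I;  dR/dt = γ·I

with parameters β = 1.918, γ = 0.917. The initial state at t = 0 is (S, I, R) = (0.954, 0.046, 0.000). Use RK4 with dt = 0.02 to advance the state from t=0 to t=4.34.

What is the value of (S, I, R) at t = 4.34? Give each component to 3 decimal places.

(S, I, R) = (0.289, 0.140, 0.571)

t=0.000: state=(0.954, 0.046, 0.000)
step 1 (dt=0.02): k1=(-0.084, 0.042, 0.042), k2=(-0.085, 0.042, 0.043), k3=(-0.085, 0.042, 0.043), k4=(-0.086, 0.043, 0.043); state += dt/6·(k1+2k2+2k3+k4)
t=0.020: state=(0.952, 0.047, 0.001)
t=0.040: state=(0.951, 0.048, 0.002)
t=0.060: state=(0.949, 0.049, 0.003)
continuing one RK4 step at a time; state shown every 10 steps (Δt=0.2):
t=0.200: state=(0.936, 0.055, 0.009)
t=0.400: state=(0.914, 0.065, 0.020)
t=0.600: state=(0.890, 0.077, 0.033)
t=0.800: state=(0.862, 0.090, 0.049)
t=1.000: state=(0.831, 0.103, 0.066)
t=1.200: state=(0.796, 0.117, 0.086)
t=1.400: state=(0.759, 0.132, 0.109)
t=1.600: state=(0.720, 0.146, 0.135)
t=1.800: state=(0.679, 0.158, 0.163)
t=2.000: state=(0.638, 0.170, 0.193)
t=2.200: state=(0.596, 0.179, 0.225)
t=2.400: state=(0.556, 0.186, 0.258)
t=2.600: state=(0.517, 0.190, 0.293)
t=2.800: state=(0.481, 0.192, 0.328)
t=3.000: state=(0.447, 0.191, 0.363)
t=3.200: state=(0.415, 0.187, 0.397)
t=3.400: state=(0.387, 0.182, 0.431)
t=3.600: state=(0.361, 0.175, 0.464)
t=3.800: state=(0.339, 0.166, 0.495)
t=4.000: state=(0.318, 0.157, 0.525)
t=4.200: state=(0.300, 0.147, 0.553)
t=4.340: state=(0.289, 0.140, 0.571)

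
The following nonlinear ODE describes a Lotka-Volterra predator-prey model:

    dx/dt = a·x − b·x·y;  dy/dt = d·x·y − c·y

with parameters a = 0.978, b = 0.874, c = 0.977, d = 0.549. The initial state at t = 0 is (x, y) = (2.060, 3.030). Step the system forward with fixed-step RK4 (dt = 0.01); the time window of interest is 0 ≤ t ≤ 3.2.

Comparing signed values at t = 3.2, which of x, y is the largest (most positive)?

t=0.000: state=(2.060, 3.030)
step 1 (dt=0.01): k1=(-3.441, 0.466), k2=(-3.416, 0.438), k3=(-3.416, 0.438), k4=(-3.391, 0.410); state += dt/6·(k1+2k2+2k3+k4)
t=0.010: state=(2.026, 3.034)
t=0.020: state=(1.992, 3.038)
t=0.030: state=(1.959, 3.041)
continuing one RK4 step at a time; state shown every 20 steps (Δt=0.2):
t=0.200: state=(1.472, 3.020)
t=0.400: state=(1.070, 2.852)
t=0.600: state=(0.807, 2.597)
t=0.800: state=(0.639, 2.311)
t=1.000: state=(0.532, 2.026)
t=1.200: state=(0.465, 1.760)
t=1.400: state=(0.425, 1.520)
t=1.600: state=(0.403, 1.308)
t=1.800: state=(0.397, 1.124)
t=2.000: state=(0.402, 0.966)
t=2.200: state=(0.418, 0.831)
t=2.400: state=(0.444, 0.716)
t=2.600: state=(0.481, 0.620)
t=2.800: state=(0.528, 0.539)
t=3.000: state=(0.588, 0.471)
t=3.200: state=(0.662, 0.415)
compare at T: x=0.662, y=0.415

largest component: x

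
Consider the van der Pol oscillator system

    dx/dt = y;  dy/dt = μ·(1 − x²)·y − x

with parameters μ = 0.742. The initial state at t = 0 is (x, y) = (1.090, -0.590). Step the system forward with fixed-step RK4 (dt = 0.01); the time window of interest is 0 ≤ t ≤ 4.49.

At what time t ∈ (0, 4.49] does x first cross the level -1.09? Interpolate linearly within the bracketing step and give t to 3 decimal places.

t=0.000: state=(1.090, -0.590)
step 1 (dt=0.01): k1=(-0.590, -1.008), k2=(-0.595, -1.007), k3=(-0.595, -1.007), k4=(-0.600, -1.006); state += dt/6·(k1+2k2+2k3+k4)
t=0.010: state=(1.084, -0.600)
t=0.020: state=(1.078, -0.610)
t=0.030: state=(1.072, -0.620)
continuing one RK4 step at a time; state shown every 20 steps (Δt=0.2):
t=0.200: state=(0.952, -0.790)
t=0.400: state=(0.773, -0.997)
t=0.600: state=(0.552, -1.222)
t=0.800: state=(0.283, -1.470)
t=1.000: state=(-0.037, -1.727)
t=1.200: state=(-0.405, -1.940)
t=1.400: state=(-0.803, -2.003)
t=1.540: state=(-1.077, -1.894)
next step: t=1.550: state=(-1.096, -1.881) — x has crossed -1.09
linear interpolation between t=1.540 (-1.07734) and t=1.550 (-1.09621) → t≈1.547

t = 1.547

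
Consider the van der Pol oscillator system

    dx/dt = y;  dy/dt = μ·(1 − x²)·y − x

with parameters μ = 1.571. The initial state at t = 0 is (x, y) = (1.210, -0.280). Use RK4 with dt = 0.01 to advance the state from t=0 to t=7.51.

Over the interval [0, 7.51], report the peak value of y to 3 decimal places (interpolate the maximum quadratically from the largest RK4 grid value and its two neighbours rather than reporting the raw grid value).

t=0.000: state=(1.210, -0.280)
step 1 (dt=0.01): k1=(-0.280, -1.006), k2=(-0.285, -1.002), k3=(-0.285, -1.002), k4=(-0.290, -0.999); state += dt/6·(k1+2k2+2k3+k4)
t=0.010: state=(1.207, -0.290)
t=0.020: state=(1.204, -0.300)
t=0.030: state=(1.201, -0.310)
continuing one RK4 step at a time; state shown every 25 steps (Δt=0.25):
t=0.250: state=(1.110, -0.517)
t=0.500: state=(0.951, -0.760)
t=0.750: state=(0.724, -1.076)
t=1.000: state=(0.399, -1.564)
t=1.250: state=(-0.081, -2.329)
t=1.500: state=(-0.768, -3.068)
t=1.750: state=(-1.494, -2.414)
t=2.000: state=(-1.891, -0.813)
t=2.250: state=(-1.972, 0.023)
t=2.500: state=(-1.925, 0.304)
t=2.750: state=(-1.833, 0.412)
t=3.000: state=(-1.722, 0.478)
t=3.250: state=(-1.595, 0.542)
t=3.500: state=(-1.449, 0.623)
t=3.750: state=(-1.281, 0.735)
t=4.000: state=(-1.077, 0.905)
t=4.250: state=(-0.819, 1.182)
t=4.500: state=(-0.469, 1.661)
t=4.750: state=(0.039, 2.464)
t=5.000: state=(0.769, 3.276)
t=5.250: state=(1.539, 2.522)
t=5.500: state=(1.942, 0.783)
t=5.750: state=(2.015, -0.050)
t=6.000: state=(1.964, -0.311)
t=6.250: state=(1.873, -0.407)
t=6.500: state=(1.764, -0.466)
t=6.750: state=(1.640, -0.523)
t=7.000: state=(1.501, -0.595)
t=7.250: state=(1.341, -0.694)
t=7.500: state=(1.150, -0.840)
t=7.510: state=(1.142, -0.847)
largest grid value and its neighbours: y(5.030)=3.30260, y(5.040)=3.30509, y(5.050)=3.30417
parabola through these three points peaks at t≈5.042 with y≈3.30518

max y = 3.305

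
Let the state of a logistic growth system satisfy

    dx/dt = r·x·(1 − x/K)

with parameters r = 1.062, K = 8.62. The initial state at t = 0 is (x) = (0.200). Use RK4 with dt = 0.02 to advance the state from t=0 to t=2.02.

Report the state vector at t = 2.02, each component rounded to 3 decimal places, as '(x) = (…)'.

(x) = (1.454)

t=0.000: state=(0.200)
step 1 (dt=0.02): k1=(0.207), k2=(0.210), k3=(0.210), k4=(0.212); state += dt/6·(k1+2k2+2k3+k4)
t=0.020: state=(0.204)
t=0.040: state=(0.208)
t=0.060: state=(0.213)
continuing one RK4 step at a time; state shown every 5 steps (Δt=0.1):
t=0.100: state=(0.222)
t=0.200: state=(0.246)
t=0.300: state=(0.273)
t=0.400: state=(0.302)
t=0.500: state=(0.335)
t=0.600: state=(0.371)
t=0.700: state=(0.410)
t=0.800: state=(0.454)
t=0.900: state=(0.502)
t=1.000: state=(0.554)
t=1.100: state=(0.612)
t=1.200: state=(0.675)
t=1.300: state=(0.744)
t=1.400: state=(0.820)
t=1.500: state=(0.902)
t=1.600: state=(0.991)
t=1.700: state=(1.088)
t=1.800: state=(1.193)
t=1.900: state=(1.307)
t=2.000: state=(1.429)
t=2.020: state=(1.454)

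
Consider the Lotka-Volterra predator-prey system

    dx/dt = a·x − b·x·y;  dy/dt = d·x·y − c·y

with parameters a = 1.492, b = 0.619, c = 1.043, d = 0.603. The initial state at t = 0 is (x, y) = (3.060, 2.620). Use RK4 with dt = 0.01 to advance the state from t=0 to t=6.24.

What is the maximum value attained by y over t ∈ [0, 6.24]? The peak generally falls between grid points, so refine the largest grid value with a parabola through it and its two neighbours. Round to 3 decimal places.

t=0.000: state=(3.060, 2.620)
step 1 (dt=0.01): k1=(-0.397, 2.102), k2=(-0.417, 2.107), k3=(-0.417, 2.107), k4=(-0.436, 2.112); state += dt/6·(k1+2k2+2k3+k4)
t=0.010: state=(3.056, 2.641)
t=0.020: state=(3.051, 2.662)
t=0.030: state=(3.046, 2.683)
continuing one RK4 step at a time; state shown every 25 steps (Δt=0.25):
t=0.250: state=(2.842, 3.159)
t=0.500: state=(2.436, 3.629)
t=0.750: state=(1.970, 3.897)
t=1.000: state=(1.558, 3.912)
t=1.250: state=(1.251, 3.720)
t=1.500: state=(1.046, 3.404)
t=1.750: state=(0.922, 3.039)
t=2.000: state=(0.861, 2.676)
t=2.250: state=(0.848, 2.344)
t=2.500: state=(0.876, 2.056)
t=2.750: state=(0.944, 1.816)
t=3.000: state=(1.051, 1.625)
t=3.250: state=(1.200, 1.483)
t=3.500: state=(1.397, 1.389)
t=3.750: state=(1.642, 1.345)
t=4.000: state=(1.937, 1.356)
t=4.250: state=(2.268, 1.434)
t=4.500: state=(2.609, 1.596)
t=4.750: state=(2.903, 1.865)
t=5.000: state=(3.069, 2.258)
t=5.250: state=(3.025, 2.763)
t=5.500: state=(2.747, 3.297)
t=5.750: state=(2.311, 3.724)
t=6.000: state=(1.851, 3.925)
t=6.240: state=(1.479, 3.884)
largest grid value and its neighbours: y(0.880)=3.93501, y(0.890)=3.93516, y(0.900)=3.93493
parabola through these three points peaks at t≈0.889 with y≈3.93517

max y = 3.935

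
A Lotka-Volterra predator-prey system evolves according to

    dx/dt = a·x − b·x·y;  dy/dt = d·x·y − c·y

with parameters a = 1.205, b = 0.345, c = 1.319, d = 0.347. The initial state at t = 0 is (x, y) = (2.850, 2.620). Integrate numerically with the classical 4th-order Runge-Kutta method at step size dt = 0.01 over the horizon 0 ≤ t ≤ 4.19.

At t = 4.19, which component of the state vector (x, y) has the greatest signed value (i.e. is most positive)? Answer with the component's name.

t=0.000: state=(2.850, 2.620)
step 1 (dt=0.01): k1=(0.858, -0.865), k2=(0.864, -0.859), k3=(0.864, -0.859), k4=(0.869, -0.854); state += dt/6·(k1+2k2+2k3+k4)
t=0.010: state=(2.859, 2.611)
t=0.020: state=(2.867, 2.603)
t=0.030: state=(2.876, 2.595)
continuing one RK4 step at a time; state shown every 20 steps (Δt=0.2):
t=0.200: state=(3.044, 2.469)
t=0.400: state=(3.279, 2.361)
t=0.600: state=(3.554, 2.298)
t=0.800: state=(3.863, 2.283)
t=1.000: state=(4.195, 2.319)
t=1.200: state=(4.536, 2.412)
t=1.400: state=(4.863, 2.567)
t=1.600: state=(5.146, 2.792)
t=1.800: state=(5.348, 3.089)
t=2.000: state=(5.433, 3.451)
t=2.200: state=(5.373, 3.860)
t=2.400: state=(5.163, 4.278)
t=2.600: state=(4.826, 4.650)
t=2.800: state=(4.411, 4.923)
t=3.000: state=(3.975, 5.058)
t=3.200: state=(3.566, 5.046)
t=3.400: state=(3.218, 4.903)
t=3.600: state=(2.942, 4.661)
t=3.800: state=(2.742, 4.359)
t=4.000: state=(2.612, 4.031)
t=4.190: state=(2.548, 3.718)
compare at T: x=2.548, y=3.718

largest component: y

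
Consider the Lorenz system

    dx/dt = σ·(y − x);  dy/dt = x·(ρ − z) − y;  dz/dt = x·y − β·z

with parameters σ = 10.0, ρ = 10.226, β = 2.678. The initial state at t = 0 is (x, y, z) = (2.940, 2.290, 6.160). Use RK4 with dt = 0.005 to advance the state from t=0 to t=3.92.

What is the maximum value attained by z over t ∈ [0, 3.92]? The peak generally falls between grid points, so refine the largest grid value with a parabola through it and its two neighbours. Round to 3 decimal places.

max z = 11.997

t=0.000: state=(2.940, 2.290, 6.160)
step 1 (dt=0.005): k1=(-6.500, 9.664, -9.764), k2=(-6.096, 9.645, -9.665), k3=(-6.106, 9.649, -9.664), k4=(-5.712, 9.632, -9.564); state += dt/6·(k1+2k2+2k3+k4)
t=0.005: state=(2.909, 2.338, 6.112)
t=0.010: state=(2.883, 2.386, 6.064)
t=0.015: state=(2.860, 2.434, 6.018)
continuing one RK4 step at a time; state shown every 40 steps (Δt=0.2):
t=0.200: state=(3.561, 4.475, 5.231)
t=0.400: state=(5.913, 7.107, 7.580)
t=0.600: state=(6.751, 6.139, 11.701)
t=0.800: state=(4.570, 3.509, 10.866)
t=1.000: state=(3.433, 3.345, 8.274)
t=1.200: state=(3.974, 4.544, 7.048)
t=1.400: state=(5.388, 6.092, 8.126)
t=1.600: state=(6.051, 5.881, 10.412)
t=1.800: state=(5.012, 4.368, 10.443)
t=2.000: state=(4.157, 4.007, 8.918)
t=2.200: state=(4.378, 4.704, 8.036)
t=2.400: state=(5.195, 5.593, 8.604)
t=2.600: state=(5.584, 5.518, 9.844)
t=2.800: state=(5.061, 4.705, 9.968)
t=3.000: state=(4.538, 4.423, 9.123)
t=3.200: state=(4.631, 4.815, 8.572)
t=3.400: state=(5.095, 5.317, 8.880)
t=3.600: state=(5.314, 5.285, 9.558)
t=3.800: state=(5.041, 4.846, 9.656)
t=3.920: state=(4.827, 4.681, 9.400)
largest grid value and its neighbours: z(0.655)=11.99562, z(0.660)=11.99722, z(0.665)=11.99492
parabola through these three points peaks at t≈0.660 with z≈11.99724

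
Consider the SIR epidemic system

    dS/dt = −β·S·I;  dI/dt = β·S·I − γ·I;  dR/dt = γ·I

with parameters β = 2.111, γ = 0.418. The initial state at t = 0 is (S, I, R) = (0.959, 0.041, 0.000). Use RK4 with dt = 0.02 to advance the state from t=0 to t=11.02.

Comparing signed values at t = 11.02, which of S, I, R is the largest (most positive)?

t=0.000: state=(0.959, 0.041, 0.000)
step 1 (dt=0.02): k1=(-0.083, 0.066, 0.017), k2=(-0.084, 0.067, 0.017), k3=(-0.084, 0.067, 0.017), k4=(-0.086, 0.068, 0.018); state += dt/6·(k1+2k2+2k3+k4)
t=0.020: state=(0.957, 0.042, 0.000)
t=0.040: state=(0.956, 0.044, 0.001)
t=0.060: state=(0.954, 0.045, 0.001)
continuing one RK4 step at a time; state shown every 25 steps (Δt=0.5):
t=0.500: state=(0.898, 0.089, 0.013)
t=1.000: state=(0.784, 0.176, 0.040)
t=1.500: state=(0.611, 0.300, 0.089)
t=2.000: state=(0.417, 0.418, 0.165)
t=2.500: state=(0.258, 0.482, 0.260)
t=3.000: state=(0.154, 0.484, 0.362)
t=3.500: state=(0.094, 0.446, 0.460)
t=4.000: state=(0.060, 0.392, 0.547)
t=4.500: state=(0.041, 0.335, 0.623)
t=5.000: state=(0.030, 0.282, 0.688)
t=5.500: state=(0.023, 0.235, 0.742)
t=6.000: state=(0.018, 0.195, 0.787)
t=6.500: state=(0.015, 0.161, 0.824)
t=7.000: state=(0.013, 0.133, 0.855)
t=7.500: state=(0.011, 0.109, 0.880)
t=8.000: state=(0.010, 0.089, 0.900)
t=8.500: state=(0.009, 0.073, 0.917)
t=9.000: state=(0.009, 0.060, 0.931)
t=9.500: state=(0.008, 0.049, 0.943)
t=10.000: state=(0.008, 0.040, 0.952)
t=10.500: state=(0.008, 0.033, 0.960)
t=11.000: state=(0.007, 0.027, 0.966)
t=11.020: state=(0.007, 0.027, 0.966)
compare at T: S=0.007, I=0.027, R=0.966

largest component: R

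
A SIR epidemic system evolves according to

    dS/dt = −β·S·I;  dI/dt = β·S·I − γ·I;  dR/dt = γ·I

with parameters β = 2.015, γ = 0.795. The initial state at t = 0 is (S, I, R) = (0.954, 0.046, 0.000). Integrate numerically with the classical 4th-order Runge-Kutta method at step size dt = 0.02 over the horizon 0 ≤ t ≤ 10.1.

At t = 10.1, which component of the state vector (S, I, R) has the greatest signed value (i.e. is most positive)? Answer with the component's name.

t=0.000: state=(0.954, 0.046, 0.000)
step 1 (dt=0.02): k1=(-0.088, 0.052, 0.037), k2=(-0.089, 0.052, 0.037), k3=(-0.089, 0.052, 0.037), k4=(-0.090, 0.053, 0.037); state += dt/6·(k1+2k2+2k3+k4)
t=0.020: state=(0.952, 0.047, 0.001)
t=0.040: state=(0.950, 0.048, 0.001)
t=0.060: state=(0.949, 0.049, 0.002)
continuing one RK4 step at a time; state shown every 25 steps (Δt=0.5):
t=0.500: state=(0.897, 0.079, 0.024)
t=1.000: state=(0.810, 0.125, 0.064)
t=1.500: state=(0.695, 0.180, 0.125)
t=2.000: state=(0.565, 0.228, 0.207)
t=2.500: state=(0.442, 0.254, 0.304)
t=3.000: state=(0.341, 0.253, 0.405)
t=3.500: state=(0.267, 0.231, 0.502)
t=4.000: state=(0.215, 0.197, 0.587)
t=4.500: state=(0.180, 0.162, 0.659)
t=5.000: state=(0.155, 0.128, 0.716)
t=5.500: state=(0.138, 0.100, 0.761)
t=6.000: state=(0.127, 0.077, 0.796)
t=6.500: state=(0.118, 0.058, 0.823)
t=7.000: state=(0.112, 0.044, 0.843)
t=7.500: state=(0.108, 0.033, 0.859)
t=8.000: state=(0.105, 0.025, 0.870)
t=8.500: state=(0.103, 0.018, 0.879)
t=9.000: state=(0.101, 0.014, 0.885)
t=9.500: state=(0.100, 0.010, 0.890)
t=10.000: state=(0.099, 0.008, 0.893)
t=10.100: state=(0.099, 0.007, 0.894)
compare at T: S=0.099, I=0.007, R=0.894

largest component: R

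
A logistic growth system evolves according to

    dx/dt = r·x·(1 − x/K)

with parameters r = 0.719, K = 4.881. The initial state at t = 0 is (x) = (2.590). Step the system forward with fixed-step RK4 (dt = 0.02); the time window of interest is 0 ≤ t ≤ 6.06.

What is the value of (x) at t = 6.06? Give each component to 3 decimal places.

t=0.000: state=(2.590)
step 1 (dt=0.02): k1=(0.874), k2=(0.874), k3=(0.874), k4=(0.873); state += dt/6·(k1+2k2+2k3+k4)
t=0.020: state=(2.607)
t=0.040: state=(2.625)
t=0.060: state=(2.642)
continuing one RK4 step at a time; state shown every 10 steps (Δt=0.2):
t=0.200: state=(2.764)
t=0.400: state=(2.934)
t=0.600: state=(3.100)
t=0.800: state=(3.259)
t=1.000: state=(3.411)
t=1.200: state=(3.554)
t=1.400: state=(3.689)
t=1.600: state=(3.813)
t=1.800: state=(3.928)
t=2.000: state=(4.034)
t=2.200: state=(4.130)
t=2.400: state=(4.217)
t=2.600: state=(4.295)
t=2.800: state=(4.365)
t=3.000: state=(4.428)
t=3.200: state=(4.484)
t=3.400: state=(4.533)
t=3.600: state=(4.577)
t=3.800: state=(4.615)
t=4.000: state=(4.649)
t=4.200: state=(4.679)
t=4.400: state=(4.705)
t=4.600: state=(4.728)
t=4.800: state=(4.748)
t=5.000: state=(4.765)
t=5.200: state=(4.780)
t=5.400: state=(4.794)
t=5.600: state=(4.805)
t=5.800: state=(4.815)
t=6.000: state=(4.824)
t=6.060: state=(4.826)

(x) = (4.826)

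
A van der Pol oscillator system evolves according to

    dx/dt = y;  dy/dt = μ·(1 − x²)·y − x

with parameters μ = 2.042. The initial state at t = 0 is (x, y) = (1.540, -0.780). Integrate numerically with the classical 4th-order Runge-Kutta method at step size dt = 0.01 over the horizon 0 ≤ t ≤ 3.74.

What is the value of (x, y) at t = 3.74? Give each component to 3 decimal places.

(x, y) = (-1.500, 0.489)

t=0.000: state=(1.540, -0.780)
step 1 (dt=0.01): k1=(-0.780, 0.645), k2=(-0.777, 0.620), k3=(-0.777, 0.621), k4=(-0.774, 0.597); state += dt/6·(k1+2k2+2k3+k4)
t=0.010: state=(1.532, -0.774)
t=0.020: state=(1.525, -0.768)
t=0.030: state=(1.517, -0.763)
continuing one RK4 step at a time; state shown every 20 steps (Δt=0.2):
t=0.200: state=(1.392, -0.725)
t=0.400: state=(1.244, -0.765)
t=0.600: state=(1.081, -0.881)
t=0.800: state=(0.886, -1.090)
t=1.000: state=(0.634, -1.457)
t=1.200: state=(0.284, -2.109)
t=1.400: state=(-0.237, -3.156)
t=1.600: state=(-0.965, -3.922)
t=1.800: state=(-1.654, -2.595)
t=2.000: state=(-1.971, -0.742)
t=2.200: state=(-2.029, 0.016)
t=2.400: state=(-1.999, 0.235)
t=2.600: state=(-1.944, 0.305)
t=2.800: state=(-1.880, 0.337)
t=3.000: state=(-1.810, 0.363)
t=3.200: state=(-1.735, 0.389)
t=3.400: state=(-1.654, 0.419)
t=3.600: state=(-1.566, 0.457)
t=3.740: state=(-1.500, 0.489)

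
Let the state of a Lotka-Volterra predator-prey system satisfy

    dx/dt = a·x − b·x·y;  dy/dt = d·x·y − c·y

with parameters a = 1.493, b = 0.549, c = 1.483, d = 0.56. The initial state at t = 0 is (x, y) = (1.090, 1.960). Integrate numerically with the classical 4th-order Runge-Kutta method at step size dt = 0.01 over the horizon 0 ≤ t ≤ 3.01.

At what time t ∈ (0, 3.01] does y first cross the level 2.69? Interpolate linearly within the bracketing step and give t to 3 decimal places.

t=0.000: state=(1.090, 1.960)
step 1 (dt=0.01): k1=(0.454, -1.710), k2=(0.461, -1.700), k3=(0.461, -1.700), k4=(0.467, -1.690); state += dt/6·(k1+2k2+2k3+k4)
t=0.010: state=(1.095, 1.943)
t=0.020: state=(1.099, 1.926)
t=0.030: state=(1.104, 1.910)
continuing one RK4 step at a time; state shown every 10 steps (Δt=0.1):
t=0.100: state=(1.142, 1.799)
t=0.200: state=(1.206, 1.656)
t=0.300: state=(1.283, 1.531)
t=0.400: state=(1.373, 1.422)
t=0.500: state=(1.479, 1.327)
t=0.600: state=(1.600, 1.247)
t=0.700: state=(1.738, 1.181)
t=0.800: state=(1.894, 1.127)
t=0.900: state=(2.069, 1.085)
t=1.000: state=(2.265, 1.056)
t=1.100: state=(2.483, 1.040)
t=1.200: state=(2.723, 1.038)
t=1.300: state=(2.986, 1.049)
t=1.400: state=(3.270, 1.078)
t=1.500: state=(3.574, 1.126)
t=1.600: state=(3.894, 1.196)
t=1.700: state=(4.223, 1.294)
t=1.800: state=(4.551, 1.427)
t=1.900: state=(4.863, 1.601)
t=2.000: state=(5.141, 1.827)
t=2.100: state=(5.358, 2.115)
t=2.200: state=(5.487, 2.471)
t=2.250: state=(5.509, 2.677)
next step: t=2.260: state=(5.509, 2.720) — y has crossed 2.69
linear interpolation between t=2.250 (2.67667) and t=2.260 (2.71990) → t≈2.253

t = 2.253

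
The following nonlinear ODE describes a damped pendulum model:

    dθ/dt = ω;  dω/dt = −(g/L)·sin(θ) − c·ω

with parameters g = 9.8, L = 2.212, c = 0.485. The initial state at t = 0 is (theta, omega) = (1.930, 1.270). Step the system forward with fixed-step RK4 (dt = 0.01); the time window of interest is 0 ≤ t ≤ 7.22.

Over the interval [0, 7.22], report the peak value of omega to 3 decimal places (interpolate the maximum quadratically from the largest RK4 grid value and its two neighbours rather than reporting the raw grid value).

max omega = 2.053

t=0.000: state=(1.930, 1.270)
step 1 (dt=0.01): k1=(1.270, -4.764), k2=(1.246, -4.742), k3=(1.246, -4.742), k4=(1.223, -4.721); state += dt/6·(k1+2k2+2k3+k4)
t=0.010: state=(1.942, 1.223)
t=0.020: state=(1.954, 1.176)
t=0.030: state=(1.966, 1.129)
continuing one RK4 step at a time; state shown every 25 steps (Δt=0.25):
t=0.250: state=(2.109, 0.198)
t=0.500: state=(2.041, -0.729)
t=0.750: state=(1.747, -1.626)
t=1.000: state=(1.232, -2.469)
t=1.250: state=(0.539, -2.981)
t=1.500: state=(-0.200, -2.802)
t=1.750: state=(-0.806, -1.966)
t=2.000: state=(-1.161, -0.863)
t=2.250: state=(-1.239, 0.216)
t=2.500: state=(-1.064, 1.151)
t=2.750: state=(-0.686, 1.822)
t=3.000: state=(-0.191, 2.052)
t=3.250: state=(0.295, 1.752)
t=3.500: state=(0.652, 1.062)
t=3.750: state=(0.814, 0.228)
t=4.000: state=(0.771, -0.552)
t=4.250: state=(0.554, -1.138)
t=4.500: state=(0.229, -1.407)
t=4.750: state=(-0.117, -1.298)
t=5.000: state=(-0.394, -0.875)
t=5.250: state=(-0.541, -0.293)
t=5.500: state=(-0.540, 0.288)
t=5.750: state=(-0.408, 0.739)
t=6.000: state=(-0.190, 0.964)
t=6.250: state=(0.051, 0.922)
t=6.500: state=(0.252, 0.652)
t=6.750: state=(0.366, 0.251)
t=7.000: state=(0.376, -0.165)
t=7.220: state=(0.306, -0.461)
largest grid value and its neighbours: omega(2.970)=2.05230, omega(2.980)=2.05295, omega(2.990)=2.05272
parabola through these three points peaks at t≈2.982 with omega≈2.05298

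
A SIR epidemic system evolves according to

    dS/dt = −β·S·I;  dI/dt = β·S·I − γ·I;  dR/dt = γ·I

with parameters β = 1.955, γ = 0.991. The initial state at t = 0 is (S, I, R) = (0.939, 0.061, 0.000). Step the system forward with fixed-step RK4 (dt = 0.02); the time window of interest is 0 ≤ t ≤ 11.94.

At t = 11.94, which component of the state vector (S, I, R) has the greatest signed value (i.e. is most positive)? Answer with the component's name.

t=0.000: state=(0.939, 0.061, 0.000)
step 1 (dt=0.02): k1=(-0.112, 0.052, 0.060), k2=(-0.113, 0.052, 0.061), k3=(-0.113, 0.052, 0.061), k4=(-0.114, 0.052, 0.061); state += dt/6·(k1+2k2+2k3+k4)
t=0.020: state=(0.937, 0.062, 0.001)
t=0.040: state=(0.934, 0.063, 0.002)
t=0.060: state=(0.932, 0.064, 0.004)
continuing one RK4 step at a time; state shown every 25 steps (Δt=0.5):
t=0.500: state=(0.873, 0.090, 0.037)
t=1.000: state=(0.786, 0.124, 0.090)
t=1.500: state=(0.685, 0.155, 0.160)
t=2.000: state=(0.583, 0.175, 0.242)
t=2.500: state=(0.489, 0.180, 0.331)
t=3.000: state=(0.412, 0.170, 0.418)
t=3.500: state=(0.352, 0.150, 0.498)
t=4.000: state=(0.307, 0.126, 0.567)
t=4.500: state=(0.275, 0.102, 0.623)
t=5.000: state=(0.251, 0.080, 0.668)
t=5.500: state=(0.234, 0.062, 0.703)
t=6.000: state=(0.222, 0.047, 0.730)
t=6.500: state=(0.213, 0.036, 0.751)
t=7.000: state=(0.207, 0.027, 0.766)
t=7.500: state=(0.202, 0.020, 0.778)
t=8.000: state=(0.199, 0.015, 0.786)
t=8.500: state=(0.197, 0.011, 0.792)
t=9.000: state=(0.195, 0.008, 0.797)
t=9.500: state=(0.194, 0.006, 0.801)
t=10.000: state=(0.193, 0.004, 0.803)
t=10.500: state=(0.192, 0.003, 0.805)
t=11.000: state=(0.191, 0.002, 0.806)
t=11.500: state=(0.191, 0.002, 0.807)
t=11.940: state=(0.191, 0.001, 0.808)
compare at T: S=0.191, I=0.001, R=0.808

largest component: R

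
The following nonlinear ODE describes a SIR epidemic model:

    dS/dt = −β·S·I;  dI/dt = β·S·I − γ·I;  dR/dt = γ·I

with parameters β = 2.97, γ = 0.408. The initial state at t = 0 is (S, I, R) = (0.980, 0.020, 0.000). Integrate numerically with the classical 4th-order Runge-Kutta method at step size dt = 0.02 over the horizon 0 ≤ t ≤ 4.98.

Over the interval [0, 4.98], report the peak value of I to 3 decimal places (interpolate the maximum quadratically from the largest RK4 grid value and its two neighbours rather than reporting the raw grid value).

t=0.000: state=(0.980, 0.020, 0.000)
step 1 (dt=0.02): k1=(-0.058, 0.050, 0.008), k2=(-0.060, 0.051, 0.008), k3=(-0.060, 0.051, 0.008), k4=(-0.061, 0.053, 0.009); state += dt/6·(k1+2k2+2k3+k4)
t=0.020: state=(0.979, 0.021, 0.000)
t=0.040: state=(0.978, 0.022, 0.000)
t=0.060: state=(0.976, 0.023, 0.001)
continuing one RK4 step at a time; state shown every 10 steps (Δt=0.2):
t=0.200: state=(0.965, 0.033, 0.002)
t=0.400: state=(0.941, 0.053, 0.006)
t=0.600: state=(0.904, 0.085, 0.011)
t=0.800: state=(0.848, 0.132, 0.020)
t=1.000: state=(0.770, 0.197, 0.033)
t=1.200: state=(0.669, 0.279, 0.053)
t=1.400: state=(0.552, 0.369, 0.079)
t=1.600: state=(0.431, 0.456, 0.113)
t=1.800: state=(0.322, 0.525, 0.153)
t=2.000: state=(0.232, 0.570, 0.198)
t=2.200: state=(0.164, 0.590, 0.245)
t=2.400: state=(0.116, 0.591, 0.294)
t=2.600: state=(0.082, 0.577, 0.341)
t=2.800: state=(0.058, 0.554, 0.387)
t=3.000: state=(0.042, 0.526, 0.432)
t=3.200: state=(0.031, 0.496, 0.473)
t=3.400: state=(0.024, 0.464, 0.512)
t=3.600: state=(0.018, 0.433, 0.549)
t=3.800: state=(0.014, 0.403, 0.583)
t=4.000: state=(0.011, 0.374, 0.615)
t=4.200: state=(0.009, 0.347, 0.644)
t=4.400: state=(0.007, 0.321, 0.671)
t=4.600: state=(0.006, 0.297, 0.697)
t=4.800: state=(0.005, 0.275, 0.720)
t=4.980: state=(0.005, 0.256, 0.739)
largest grid value and its neighbours: I(2.280)=0.59260, I(2.300)=0.59271, I(2.320)=0.59264
parabola through these three points peaks at t≈2.302 with I≈0.59271

max I = 0.593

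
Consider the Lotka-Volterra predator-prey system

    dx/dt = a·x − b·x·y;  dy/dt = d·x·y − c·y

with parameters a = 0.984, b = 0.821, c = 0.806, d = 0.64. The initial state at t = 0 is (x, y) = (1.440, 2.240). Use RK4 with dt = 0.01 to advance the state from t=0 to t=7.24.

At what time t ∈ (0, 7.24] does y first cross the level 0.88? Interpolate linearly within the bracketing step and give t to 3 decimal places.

t=0.000: state=(1.440, 2.240)
step 1 (dt=0.01): k1=(-1.231, 0.259), k2=(-1.228, 0.250), k3=(-1.227, 0.250), k4=(-1.224, 0.242); state += dt/6·(k1+2k2+2k3+k4)
t=0.010: state=(1.428, 2.243)
t=0.020: state=(1.416, 2.245)
t=0.030: state=(1.403, 2.247)
continuing one RK4 step at a time; state shown every 25 steps (Δt=0.25):
t=0.250: state=(1.159, 2.253)
t=0.500: state=(0.940, 2.177)
t=0.750: state=(0.779, 2.040)
t=1.000: state=(0.667, 1.871)
t=1.250: state=(0.592, 1.691)
t=1.500: state=(0.545, 1.514)
t=1.750: state=(0.519, 1.347)
t=2.000: state=(0.512, 1.196)
t=2.250: state=(0.519, 1.061)
t=2.500: state=(0.541, 0.944)
t=2.650: state=(0.560, 0.882)
next step: t=2.660: state=(0.562, 0.878) — y has crossed 0.88
linear interpolation between t=2.650 (0.88206) and t=2.660 (0.87812) → t≈2.655

t = 2.655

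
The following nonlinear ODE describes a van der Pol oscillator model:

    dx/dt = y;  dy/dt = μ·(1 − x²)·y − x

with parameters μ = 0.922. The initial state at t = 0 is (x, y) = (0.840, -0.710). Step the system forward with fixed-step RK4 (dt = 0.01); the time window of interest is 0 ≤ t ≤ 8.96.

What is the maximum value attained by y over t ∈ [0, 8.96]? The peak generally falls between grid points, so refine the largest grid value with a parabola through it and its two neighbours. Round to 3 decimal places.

t=0.000: state=(0.840, -0.710)
step 1 (dt=0.01): k1=(-0.710, -1.033), k2=(-0.715, -1.034), k3=(-0.715, -1.035), k4=(-0.720, -1.036); state += dt/6·(k1+2k2+2k3+k4)
t=0.010: state=(0.833, -0.720)
t=0.020: state=(0.826, -0.731)
t=0.030: state=(0.818, -0.741)
continuing one RK4 step at a time; state shown every 50 steps (Δt=0.5):
t=0.500: state=(0.344, -1.306)
t=1.000: state=(-0.492, -2.006)
t=1.500: state=(-1.453, -1.488)
t=2.000: state=(-1.818, -0.073)
t=2.500: state=(-1.676, 0.543)
t=3.000: state=(-1.317, 0.886)
t=3.500: state=(-0.768, 1.360)
t=4.000: state=(0.110, 2.212)
t=4.500: state=(1.333, 2.254)
t=5.000: state=(1.973, 0.342)
t=5.500: state=(1.901, -0.459)
t=6.000: state=(1.593, -0.753)
t=6.500: state=(1.142, -1.075)
t=7.000: state=(0.470, -1.684)
t=7.500: state=(-0.603, -2.560)
t=8.000: state=(-1.733, -1.462)
t=8.500: state=(-2.003, 0.125)
t=8.960: state=(-1.824, 0.574)
largest grid value and its neighbours: y(4.280)=2.56445, y(4.290)=2.56480, y(4.300)=2.56391
parabola through these three points peaks at t≈4.288 with y≈2.56483

max y = 2.565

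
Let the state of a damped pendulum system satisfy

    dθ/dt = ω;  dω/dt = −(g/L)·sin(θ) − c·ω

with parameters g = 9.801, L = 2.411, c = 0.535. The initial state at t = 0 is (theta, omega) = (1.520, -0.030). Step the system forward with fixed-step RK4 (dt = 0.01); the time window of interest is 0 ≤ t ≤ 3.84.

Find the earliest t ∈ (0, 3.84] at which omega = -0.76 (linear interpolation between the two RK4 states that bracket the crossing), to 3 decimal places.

t = 0.190

t=0.000: state=(1.520, -0.030)
step 1 (dt=0.01): k1=(-0.030, -4.044), k2=(-0.050, -4.033), k3=(-0.050, -4.033), k4=(-0.070, -4.022); state += dt/6·(k1+2k2+2k3+k4)
t=0.010: state=(1.519, -0.070)
t=0.020: state=(1.519, -0.110)
t=0.030: state=(1.517, -0.150)
t=0.190: state=(1.444, -0.759)
next step: t=0.200: state=(1.436, -0.795) — omega has crossed -0.76
linear interpolation between t=0.190 (-0.75909) and t=0.200 (-0.79524) → t≈0.190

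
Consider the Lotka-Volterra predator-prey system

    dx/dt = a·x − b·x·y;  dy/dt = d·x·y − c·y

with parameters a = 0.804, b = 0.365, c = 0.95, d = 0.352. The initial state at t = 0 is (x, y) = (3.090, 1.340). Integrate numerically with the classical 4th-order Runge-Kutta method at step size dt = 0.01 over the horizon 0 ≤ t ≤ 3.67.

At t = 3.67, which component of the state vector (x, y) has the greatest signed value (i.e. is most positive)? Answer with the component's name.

largest component: y

t=0.000: state=(3.090, 1.340)
step 1 (dt=0.01): k1=(0.973, 0.184), k2=(0.974, 0.187), k3=(0.974, 0.187), k4=(0.974, 0.189); state += dt/6·(k1+2k2+2k3+k4)
t=0.010: state=(3.100, 1.342)
t=0.020: state=(3.109, 1.344)
t=0.030: state=(3.119, 1.346)
continuing one RK4 step at a time; state shown every 20 steps (Δt=0.2):
t=0.200: state=(3.286, 1.387)
t=0.400: state=(3.479, 1.455)
t=0.600: state=(3.662, 1.548)
t=0.800: state=(3.826, 1.666)
t=1.000: state=(3.958, 1.812)
t=1.200: state=(4.047, 1.987)
t=1.400: state=(4.082, 2.189)
t=1.600: state=(4.054, 2.411)
t=1.800: state=(3.959, 2.644)
t=2.000: state=(3.801, 2.875)
t=2.200: state=(3.591, 3.084)
t=2.400: state=(3.345, 3.256)
t=2.600: state=(3.083, 3.377)
t=2.800: state=(2.822, 3.437)
t=3.000: state=(2.578, 3.437)
t=3.200: state=(2.360, 3.381)
t=3.400: state=(2.173, 3.279)
t=3.600: state=(2.018, 3.142)
t=3.670: state=(1.972, 3.088)
compare at T: x=1.972, y=3.088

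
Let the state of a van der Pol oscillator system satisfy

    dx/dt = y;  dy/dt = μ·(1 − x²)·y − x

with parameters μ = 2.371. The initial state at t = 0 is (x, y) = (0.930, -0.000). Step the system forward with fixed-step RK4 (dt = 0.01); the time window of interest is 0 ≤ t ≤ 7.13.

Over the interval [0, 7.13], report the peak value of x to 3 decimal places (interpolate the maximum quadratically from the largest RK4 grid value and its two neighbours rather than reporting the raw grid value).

t=0.000: state=(0.930, -0.000)
step 1 (dt=0.01): k1=(-0.000, -0.930), k2=(-0.005, -0.931), k3=(-0.005, -0.931), k4=(-0.009, -0.933); state += dt/6·(k1+2k2+2k3+k4)
t=0.010: state=(0.930, -0.009)
t=0.020: state=(0.930, -0.019)
t=0.030: state=(0.930, -0.028)
continuing one RK4 step at a time; state shown every 25 steps (Δt=0.25):
t=0.250: state=(0.900, -0.242)
t=0.500: state=(0.807, -0.516)
t=0.750: state=(0.634, -0.895)
t=1.000: state=(0.336, -1.553)
t=1.250: state=(-0.193, -2.797)
t=1.500: state=(-1.056, -3.768)
t=1.750: state=(-1.774, -1.625)
t=2.000: state=(-1.951, -0.113)
t=2.250: state=(-1.927, 0.217)
t=2.500: state=(-1.862, 0.290)
t=2.750: state=(-1.785, 0.323)
t=3.000: state=(-1.701, 0.352)
t=3.250: state=(-1.609, 0.386)
t=3.500: state=(-1.507, 0.431)
t=3.750: state=(-1.392, 0.493)
t=4.000: state=(-1.258, 0.585)
t=4.250: state=(-1.095, 0.730)
t=4.500: state=(-0.883, 0.988)
t=4.750: state=(-0.580, 1.502)
t=5.000: state=(-0.083, 2.616)
t=5.250: state=(0.783, 4.210)
t=5.500: state=(1.716, 2.488)
t=5.750: state=(2.010, 0.284)
t=6.000: state=(2.005, -0.187)
t=6.250: state=(1.945, -0.270)
t=6.500: state=(1.874, -0.299)
t=6.750: state=(1.796, -0.322)
t=7.000: state=(1.713, -0.348)
t=7.130: state=(1.666, -0.364)
largest grid value and its neighbours: x(5.840)=2.02184, x(5.850)=2.02188, x(5.860)=2.02172
parabola through these three points peaks at t≈5.847 with x≈2.02189

max x = 2.022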